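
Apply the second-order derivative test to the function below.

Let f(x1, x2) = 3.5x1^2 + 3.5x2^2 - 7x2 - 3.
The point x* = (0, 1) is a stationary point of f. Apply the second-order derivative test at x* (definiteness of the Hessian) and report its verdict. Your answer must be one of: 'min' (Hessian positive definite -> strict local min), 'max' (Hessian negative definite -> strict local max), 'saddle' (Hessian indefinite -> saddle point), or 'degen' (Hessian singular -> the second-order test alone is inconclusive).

Compute the Hessian H = grad^2 f:
  H = [[7, 0], [0, 7]]
Verify stationarity: grad f(x*) = H x* + g = (0, 0).
Eigenvalues of H: 7, 7.
Both eigenvalues > 0, so H is positive definite -> x* is a strict local min.

min


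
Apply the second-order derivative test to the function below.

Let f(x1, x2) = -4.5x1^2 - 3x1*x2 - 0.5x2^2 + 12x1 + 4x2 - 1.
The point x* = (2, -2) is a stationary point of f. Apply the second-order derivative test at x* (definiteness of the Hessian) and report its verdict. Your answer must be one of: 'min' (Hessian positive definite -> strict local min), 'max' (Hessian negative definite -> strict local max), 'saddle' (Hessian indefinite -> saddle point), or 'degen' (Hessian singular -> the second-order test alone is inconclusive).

Compute the Hessian H = grad^2 f:
  H = [[-9, -3], [-3, -1]]
Verify stationarity: grad f(x*) = H x* + g = (0, 0).
Eigenvalues of H: -10, 0.
H has a zero eigenvalue (singular; negative semidefinite but not definite), so H is neither positive definite, negative definite, nor indefinite. The second-order test alone is inconclusive -> degen.
(Indeed, f is constant along the null direction of H through x*, so x* is not a strict local extremum.)

degen


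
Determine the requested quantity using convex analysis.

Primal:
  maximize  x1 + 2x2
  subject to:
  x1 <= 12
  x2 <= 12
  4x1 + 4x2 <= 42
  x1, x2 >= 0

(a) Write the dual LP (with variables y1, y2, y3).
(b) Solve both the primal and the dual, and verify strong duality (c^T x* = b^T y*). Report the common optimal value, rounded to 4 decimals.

The standard primal-dual pair for 'max c^T x s.t. A x <= b, x >= 0' is:
  Dual:  min b^T y  s.t.  A^T y >= c,  y >= 0.

So the dual LP is:
  minimize  12y1 + 12y2 + 42y3
  subject to:
    y1 + 4y3 >= 1
    y2 + 4y3 >= 2
    y1, y2, y3 >= 0

Solving the primal: x* = (0, 10.5).
  primal value c^T x* = 21.
Solving the dual: y* = (0, 0, 0.5).
  dual value b^T y* = 21.
Strong duality: c^T x* = b^T y*. Confirmed.

21


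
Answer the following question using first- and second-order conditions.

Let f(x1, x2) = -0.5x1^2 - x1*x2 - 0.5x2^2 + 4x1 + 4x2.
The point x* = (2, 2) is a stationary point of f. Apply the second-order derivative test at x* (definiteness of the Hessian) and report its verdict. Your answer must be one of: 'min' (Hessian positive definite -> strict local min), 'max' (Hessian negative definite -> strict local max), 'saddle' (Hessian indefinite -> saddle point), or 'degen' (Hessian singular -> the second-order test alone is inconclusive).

Compute the Hessian H = grad^2 f:
  H = [[-1, -1], [-1, -1]]
Verify stationarity: grad f(x*) = H x* + g = (0, 0).
Eigenvalues of H: -2, 0.
H has a zero eigenvalue (singular; negative semidefinite but not definite), so H is neither positive definite, negative definite, nor indefinite. The second-order test alone is inconclusive -> degen.
(Indeed, f is constant along the null direction of H through x*, so x* is not a strict local extremum.)

degen


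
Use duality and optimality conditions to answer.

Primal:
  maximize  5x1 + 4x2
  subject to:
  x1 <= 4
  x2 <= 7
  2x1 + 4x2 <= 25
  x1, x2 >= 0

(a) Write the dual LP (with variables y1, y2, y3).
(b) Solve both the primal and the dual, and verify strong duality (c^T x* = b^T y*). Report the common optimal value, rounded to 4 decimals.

The standard primal-dual pair for 'max c^T x s.t. A x <= b, x >= 0' is:
  Dual:  min b^T y  s.t.  A^T y >= c,  y >= 0.

So the dual LP is:
  minimize  4y1 + 7y2 + 25y3
  subject to:
    y1 + 2y3 >= 5
    y2 + 4y3 >= 4
    y1, y2, y3 >= 0

Solving the primal: x* = (4, 4.25).
  primal value c^T x* = 37.
Solving the dual: y* = (3, 0, 1).
  dual value b^T y* = 37.
Strong duality: c^T x* = b^T y*. Confirmed.

37


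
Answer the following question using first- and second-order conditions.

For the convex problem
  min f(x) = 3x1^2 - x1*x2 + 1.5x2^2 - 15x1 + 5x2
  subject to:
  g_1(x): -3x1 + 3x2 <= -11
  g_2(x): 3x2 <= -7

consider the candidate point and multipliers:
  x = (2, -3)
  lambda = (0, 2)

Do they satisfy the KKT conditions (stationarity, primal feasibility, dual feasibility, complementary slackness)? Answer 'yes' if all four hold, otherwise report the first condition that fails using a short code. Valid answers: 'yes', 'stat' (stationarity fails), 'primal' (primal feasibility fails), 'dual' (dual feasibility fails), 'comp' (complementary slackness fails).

Gradient of f: grad f(x) = Q x + c = (0, -6)
Constraint values g_i(x) = a_i^T x - b_i:
  g_1((2, -3)) = -4
  g_2((2, -3)) = -2
Stationarity residual: grad f(x) + sum_i lambda_i a_i = (0, 0)
  -> stationarity OK
Primal feasibility (all g_i <= 0): OK
Dual feasibility (all lambda_i >= 0): OK
Complementary slackness (lambda_i * g_i(x) = 0 for all i): FAILS

Verdict: the first failing condition is complementary_slackness -> comp.

comp


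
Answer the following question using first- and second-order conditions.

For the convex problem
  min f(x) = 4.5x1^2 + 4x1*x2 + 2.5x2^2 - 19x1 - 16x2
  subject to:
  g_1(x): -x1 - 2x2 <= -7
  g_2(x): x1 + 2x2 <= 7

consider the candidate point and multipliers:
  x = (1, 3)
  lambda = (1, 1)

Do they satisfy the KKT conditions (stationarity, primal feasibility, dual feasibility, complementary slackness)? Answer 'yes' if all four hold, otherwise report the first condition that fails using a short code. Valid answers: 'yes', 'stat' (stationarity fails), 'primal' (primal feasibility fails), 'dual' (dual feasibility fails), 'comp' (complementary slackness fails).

Gradient of f: grad f(x) = Q x + c = (2, 3)
Constraint values g_i(x) = a_i^T x - b_i:
  g_1((1, 3)) = 0
  g_2((1, 3)) = 0
Stationarity residual: grad f(x) + sum_i lambda_i a_i = (2, 3)
  -> stationarity FAILS
Primal feasibility (all g_i <= 0): OK
Dual feasibility (all lambda_i >= 0): OK
Complementary slackness (lambda_i * g_i(x) = 0 for all i): OK

Verdict: the first failing condition is stationarity -> stat.

stat


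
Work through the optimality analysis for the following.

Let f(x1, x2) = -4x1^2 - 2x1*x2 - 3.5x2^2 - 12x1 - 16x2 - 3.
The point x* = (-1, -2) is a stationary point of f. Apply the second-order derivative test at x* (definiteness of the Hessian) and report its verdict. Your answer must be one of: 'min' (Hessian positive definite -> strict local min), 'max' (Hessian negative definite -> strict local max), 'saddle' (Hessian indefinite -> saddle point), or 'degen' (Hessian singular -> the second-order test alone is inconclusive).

Compute the Hessian H = grad^2 f:
  H = [[-8, -2], [-2, -7]]
Verify stationarity: grad f(x*) = H x* + g = (0, 0).
Eigenvalues of H: -9.5616, -5.4384.
Both eigenvalues < 0, so H is negative definite -> x* is a strict local max.

max


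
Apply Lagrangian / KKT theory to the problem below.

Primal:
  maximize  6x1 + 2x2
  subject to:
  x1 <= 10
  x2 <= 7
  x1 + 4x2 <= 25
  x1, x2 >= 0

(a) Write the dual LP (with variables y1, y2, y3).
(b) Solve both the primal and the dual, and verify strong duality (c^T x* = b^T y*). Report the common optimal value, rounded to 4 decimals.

The standard primal-dual pair for 'max c^T x s.t. A x <= b, x >= 0' is:
  Dual:  min b^T y  s.t.  A^T y >= c,  y >= 0.

So the dual LP is:
  minimize  10y1 + 7y2 + 25y3
  subject to:
    y1 + y3 >= 6
    y2 + 4y3 >= 2
    y1, y2, y3 >= 0

Solving the primal: x* = (10, 3.75).
  primal value c^T x* = 67.5.
Solving the dual: y* = (5.5, 0, 0.5).
  dual value b^T y* = 67.5.
Strong duality: c^T x* = b^T y*. Confirmed.

67.5


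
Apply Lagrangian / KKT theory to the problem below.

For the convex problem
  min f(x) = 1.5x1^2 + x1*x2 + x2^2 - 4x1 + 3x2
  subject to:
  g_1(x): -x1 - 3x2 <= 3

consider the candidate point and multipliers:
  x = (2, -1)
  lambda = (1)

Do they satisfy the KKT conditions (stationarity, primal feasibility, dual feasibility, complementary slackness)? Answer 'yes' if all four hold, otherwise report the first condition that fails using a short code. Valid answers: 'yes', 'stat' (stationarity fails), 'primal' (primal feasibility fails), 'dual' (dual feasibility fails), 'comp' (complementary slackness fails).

Gradient of f: grad f(x) = Q x + c = (1, 3)
Constraint values g_i(x) = a_i^T x - b_i:
  g_1((2, -1)) = -2
Stationarity residual: grad f(x) + sum_i lambda_i a_i = (0, 0)
  -> stationarity OK
Primal feasibility (all g_i <= 0): OK
Dual feasibility (all lambda_i >= 0): OK
Complementary slackness (lambda_i * g_i(x) = 0 for all i): FAILS

Verdict: the first failing condition is complementary_slackness -> comp.

comp


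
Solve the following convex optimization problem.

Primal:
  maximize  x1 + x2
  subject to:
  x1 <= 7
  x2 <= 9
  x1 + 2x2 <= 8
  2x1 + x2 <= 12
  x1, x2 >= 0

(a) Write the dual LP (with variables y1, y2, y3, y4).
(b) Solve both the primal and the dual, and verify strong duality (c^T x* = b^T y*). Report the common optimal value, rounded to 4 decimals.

The standard primal-dual pair for 'max c^T x s.t. A x <= b, x >= 0' is:
  Dual:  min b^T y  s.t.  A^T y >= c,  y >= 0.

So the dual LP is:
  minimize  7y1 + 9y2 + 8y3 + 12y4
  subject to:
    y1 + y3 + 2y4 >= 1
    y2 + 2y3 + y4 >= 1
    y1, y2, y3, y4 >= 0

Solving the primal: x* = (5.3333, 1.3333).
  primal value c^T x* = 6.6667.
Solving the dual: y* = (0, 0, 0.3333, 0.3333).
  dual value b^T y* = 6.6667.
Strong duality: c^T x* = b^T y*. Confirmed.

6.6667


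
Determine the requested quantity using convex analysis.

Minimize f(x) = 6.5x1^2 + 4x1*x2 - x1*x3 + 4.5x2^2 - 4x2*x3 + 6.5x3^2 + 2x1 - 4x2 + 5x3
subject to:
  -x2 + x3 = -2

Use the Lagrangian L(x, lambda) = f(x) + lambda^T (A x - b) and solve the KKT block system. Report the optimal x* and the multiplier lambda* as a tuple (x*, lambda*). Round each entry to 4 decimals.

Form the Lagrangian:
  L(x, lambda) = (1/2) x^T Q x + c^T x + lambda^T (A x - b)
Stationarity (grad_x L = 0): Q x + c + A^T lambda = 0.
Primal feasibility: A x = b.

This gives the KKT block system:
  [ Q   A^T ] [ x     ]   [-c ]
  [ A    0  ] [ lambda ] = [ b ]

Solving the linear system:
  x*      = (-0.6185, 1.3468, -0.6532)
  lambda* = (8.2601)
  f(x*)   = 3.315

x* = (-0.6185, 1.3468, -0.6532), lambda* = (8.2601)


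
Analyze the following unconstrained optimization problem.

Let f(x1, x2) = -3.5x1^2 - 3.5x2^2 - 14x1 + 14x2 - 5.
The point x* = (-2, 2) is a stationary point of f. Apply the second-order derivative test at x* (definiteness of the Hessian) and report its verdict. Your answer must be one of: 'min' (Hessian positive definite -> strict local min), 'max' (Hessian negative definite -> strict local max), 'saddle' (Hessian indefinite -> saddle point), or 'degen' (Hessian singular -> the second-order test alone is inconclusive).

Compute the Hessian H = grad^2 f:
  H = [[-7, 0], [0, -7]]
Verify stationarity: grad f(x*) = H x* + g = (0, 0).
Eigenvalues of H: -7, -7.
Both eigenvalues < 0, so H is negative definite -> x* is a strict local max.

max


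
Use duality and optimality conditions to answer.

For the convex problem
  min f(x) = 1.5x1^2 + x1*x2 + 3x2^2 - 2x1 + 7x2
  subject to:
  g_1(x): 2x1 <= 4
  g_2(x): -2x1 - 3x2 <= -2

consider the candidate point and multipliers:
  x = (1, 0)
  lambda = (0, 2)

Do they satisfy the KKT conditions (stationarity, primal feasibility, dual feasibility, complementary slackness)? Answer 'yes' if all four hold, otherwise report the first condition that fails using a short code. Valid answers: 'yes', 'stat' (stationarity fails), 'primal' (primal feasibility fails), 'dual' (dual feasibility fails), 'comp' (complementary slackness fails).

Gradient of f: grad f(x) = Q x + c = (1, 8)
Constraint values g_i(x) = a_i^T x - b_i:
  g_1((1, 0)) = -2
  g_2((1, 0)) = 0
Stationarity residual: grad f(x) + sum_i lambda_i a_i = (-3, 2)
  -> stationarity FAILS
Primal feasibility (all g_i <= 0): OK
Dual feasibility (all lambda_i >= 0): OK
Complementary slackness (lambda_i * g_i(x) = 0 for all i): OK

Verdict: the first failing condition is stationarity -> stat.

stat


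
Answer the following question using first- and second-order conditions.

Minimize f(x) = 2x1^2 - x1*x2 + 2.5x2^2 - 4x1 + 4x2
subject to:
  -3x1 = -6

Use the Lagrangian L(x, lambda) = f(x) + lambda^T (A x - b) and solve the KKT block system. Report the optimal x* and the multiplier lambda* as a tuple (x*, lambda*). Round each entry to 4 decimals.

Form the Lagrangian:
  L(x, lambda) = (1/2) x^T Q x + c^T x + lambda^T (A x - b)
Stationarity (grad_x L = 0): Q x + c + A^T lambda = 0.
Primal feasibility: A x = b.

This gives the KKT block system:
  [ Q   A^T ] [ x     ]   [-c ]
  [ A    0  ] [ lambda ] = [ b ]

Solving the linear system:
  x*      = (2, -0.4)
  lambda* = (1.4667)
  f(x*)   = -0.4

x* = (2, -0.4), lambda* = (1.4667)


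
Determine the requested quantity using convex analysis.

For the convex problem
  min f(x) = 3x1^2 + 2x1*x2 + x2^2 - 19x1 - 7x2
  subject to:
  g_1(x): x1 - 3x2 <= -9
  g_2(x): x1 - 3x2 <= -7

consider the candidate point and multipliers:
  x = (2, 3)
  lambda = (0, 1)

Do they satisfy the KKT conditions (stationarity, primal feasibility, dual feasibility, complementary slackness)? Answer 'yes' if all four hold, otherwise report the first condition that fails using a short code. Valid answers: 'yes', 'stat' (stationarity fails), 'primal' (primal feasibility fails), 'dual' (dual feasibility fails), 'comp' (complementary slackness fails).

Gradient of f: grad f(x) = Q x + c = (-1, 3)
Constraint values g_i(x) = a_i^T x - b_i:
  g_1((2, 3)) = 2
  g_2((2, 3)) = 0
Stationarity residual: grad f(x) + sum_i lambda_i a_i = (0, 0)
  -> stationarity OK
Primal feasibility (all g_i <= 0): FAILS
Dual feasibility (all lambda_i >= 0): OK
Complementary slackness (lambda_i * g_i(x) = 0 for all i): OK

Verdict: the first failing condition is primal_feasibility -> primal.

primal


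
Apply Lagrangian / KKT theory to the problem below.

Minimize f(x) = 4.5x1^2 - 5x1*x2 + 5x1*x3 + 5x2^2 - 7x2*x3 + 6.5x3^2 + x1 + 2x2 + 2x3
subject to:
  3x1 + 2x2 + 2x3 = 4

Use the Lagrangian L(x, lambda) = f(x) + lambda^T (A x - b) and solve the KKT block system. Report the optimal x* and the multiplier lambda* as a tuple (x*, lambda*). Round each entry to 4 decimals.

Form the Lagrangian:
  L(x, lambda) = (1/2) x^T Q x + c^T x + lambda^T (A x - b)
Stationarity (grad_x L = 0): Q x + c + A^T lambda = 0.
Primal feasibility: A x = b.

This gives the KKT block system:
  [ Q   A^T ] [ x     ]   [-c ]
  [ A    0  ] [ lambda ] = [ b ]

Solving the linear system:
  x*      = (0.7539, 0.6735, 0.1955)
  lambda* = (-1.7985)
  f(x*)   = 4.843

x* = (0.7539, 0.6735, 0.1955), lambda* = (-1.7985)


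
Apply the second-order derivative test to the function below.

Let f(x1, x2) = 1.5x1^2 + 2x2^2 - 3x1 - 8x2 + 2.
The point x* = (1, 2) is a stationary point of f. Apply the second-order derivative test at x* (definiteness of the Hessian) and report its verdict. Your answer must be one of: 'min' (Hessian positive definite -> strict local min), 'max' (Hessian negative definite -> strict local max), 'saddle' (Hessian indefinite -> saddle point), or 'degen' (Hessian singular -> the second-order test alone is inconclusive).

Compute the Hessian H = grad^2 f:
  H = [[3, 0], [0, 4]]
Verify stationarity: grad f(x*) = H x* + g = (0, 0).
Eigenvalues of H: 3, 4.
Both eigenvalues > 0, so H is positive definite -> x* is a strict local min.

min


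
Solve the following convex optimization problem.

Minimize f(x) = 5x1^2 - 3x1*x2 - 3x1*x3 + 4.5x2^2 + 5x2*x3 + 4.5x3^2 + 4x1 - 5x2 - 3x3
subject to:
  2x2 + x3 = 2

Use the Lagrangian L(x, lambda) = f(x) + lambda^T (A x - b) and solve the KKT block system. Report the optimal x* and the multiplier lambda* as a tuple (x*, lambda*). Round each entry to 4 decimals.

Form the Lagrangian:
  L(x, lambda) = (1/2) x^T Q x + c^T x + lambda^T (A x - b)
Stationarity (grad_x L = 0): Q x + c + A^T lambda = 0.
Primal feasibility: A x = b.

This gives the KKT block system:
  [ Q   A^T ] [ x     ]   [-c ]
  [ A    0  ] [ lambda ] = [ b ]

Solving the linear system:
  x*      = (-0.1037, 1.0124, -0.0249)
  lambda* = (-2.1494)
  f(x*)   = -0.5519

x* = (-0.1037, 1.0124, -0.0249), lambda* = (-2.1494)


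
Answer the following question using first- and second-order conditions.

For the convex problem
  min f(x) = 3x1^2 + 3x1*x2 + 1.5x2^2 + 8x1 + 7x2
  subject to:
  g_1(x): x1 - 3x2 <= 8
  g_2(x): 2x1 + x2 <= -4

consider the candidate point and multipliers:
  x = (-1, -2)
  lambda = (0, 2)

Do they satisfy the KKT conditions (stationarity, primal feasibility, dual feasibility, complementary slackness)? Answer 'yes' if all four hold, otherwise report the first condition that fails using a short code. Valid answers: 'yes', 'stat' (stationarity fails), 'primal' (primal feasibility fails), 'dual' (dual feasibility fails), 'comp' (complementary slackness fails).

Gradient of f: grad f(x) = Q x + c = (-4, -2)
Constraint values g_i(x) = a_i^T x - b_i:
  g_1((-1, -2)) = -3
  g_2((-1, -2)) = 0
Stationarity residual: grad f(x) + sum_i lambda_i a_i = (0, 0)
  -> stationarity OK
Primal feasibility (all g_i <= 0): OK
Dual feasibility (all lambda_i >= 0): OK
Complementary slackness (lambda_i * g_i(x) = 0 for all i): OK

Verdict: yes, KKT holds.

yes


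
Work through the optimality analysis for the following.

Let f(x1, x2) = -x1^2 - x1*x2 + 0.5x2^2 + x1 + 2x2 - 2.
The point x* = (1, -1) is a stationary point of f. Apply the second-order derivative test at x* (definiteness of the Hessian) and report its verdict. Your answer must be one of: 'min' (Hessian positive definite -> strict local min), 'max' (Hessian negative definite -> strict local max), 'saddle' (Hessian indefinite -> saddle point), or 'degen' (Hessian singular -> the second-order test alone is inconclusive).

Compute the Hessian H = grad^2 f:
  H = [[-2, -1], [-1, 1]]
Verify stationarity: grad f(x*) = H x* + g = (0, 0).
Eigenvalues of H: -2.3028, 1.3028.
Eigenvalues have mixed signs, so H is indefinite -> x* is a saddle point.

saddle


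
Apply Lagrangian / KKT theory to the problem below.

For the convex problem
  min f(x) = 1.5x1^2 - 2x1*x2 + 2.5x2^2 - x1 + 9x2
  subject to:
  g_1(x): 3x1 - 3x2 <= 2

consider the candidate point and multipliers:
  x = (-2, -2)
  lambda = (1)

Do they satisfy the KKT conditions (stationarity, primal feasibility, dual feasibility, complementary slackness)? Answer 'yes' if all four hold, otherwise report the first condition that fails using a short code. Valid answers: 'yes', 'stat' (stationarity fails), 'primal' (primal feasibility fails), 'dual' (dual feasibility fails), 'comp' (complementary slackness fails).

Gradient of f: grad f(x) = Q x + c = (-3, 3)
Constraint values g_i(x) = a_i^T x - b_i:
  g_1((-2, -2)) = -2
Stationarity residual: grad f(x) + sum_i lambda_i a_i = (0, 0)
  -> stationarity OK
Primal feasibility (all g_i <= 0): OK
Dual feasibility (all lambda_i >= 0): OK
Complementary slackness (lambda_i * g_i(x) = 0 for all i): FAILS

Verdict: the first failing condition is complementary_slackness -> comp.

comp


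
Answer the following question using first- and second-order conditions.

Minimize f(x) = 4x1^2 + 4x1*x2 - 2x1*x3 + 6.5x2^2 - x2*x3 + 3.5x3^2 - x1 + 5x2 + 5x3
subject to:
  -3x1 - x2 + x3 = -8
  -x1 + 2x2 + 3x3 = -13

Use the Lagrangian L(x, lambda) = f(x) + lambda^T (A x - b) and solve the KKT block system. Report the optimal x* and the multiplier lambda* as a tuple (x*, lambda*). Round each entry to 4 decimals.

Form the Lagrangian:
  L(x, lambda) = (1/2) x^T Q x + c^T x + lambda^T (A x - b)
Stationarity (grad_x L = 0): Q x + c + A^T lambda = 0.
Primal feasibility: A x = b.

This gives the KKT block system:
  [ Q   A^T ] [ x     ]   [-c ]
  [ A    0  ] [ lambda ] = [ b ]

Solving the linear system:
  x*      = (2.3505, -1.5609, -2.5093)
  lambda* = (4.2541, 3.8169)
  f(x*)   = 30.4761

x* = (2.3505, -1.5609, -2.5093), lambda* = (4.2541, 3.8169)


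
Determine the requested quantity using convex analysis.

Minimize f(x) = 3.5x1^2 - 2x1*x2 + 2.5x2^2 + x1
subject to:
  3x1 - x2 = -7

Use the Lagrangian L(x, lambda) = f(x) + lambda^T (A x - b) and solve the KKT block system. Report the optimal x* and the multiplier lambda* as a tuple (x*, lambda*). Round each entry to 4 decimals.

Form the Lagrangian:
  L(x, lambda) = (1/2) x^T Q x + c^T x + lambda^T (A x - b)
Stationarity (grad_x L = 0): Q x + c + A^T lambda = 0.
Primal feasibility: A x = b.

This gives the KKT block system:
  [ Q   A^T ] [ x     ]   [-c ]
  [ A    0  ] [ lambda ] = [ b ]

Solving the linear system:
  x*      = (-2.3, 0.1)
  lambda* = (5.1)
  f(x*)   = 16.7

x* = (-2.3, 0.1), lambda* = (5.1)


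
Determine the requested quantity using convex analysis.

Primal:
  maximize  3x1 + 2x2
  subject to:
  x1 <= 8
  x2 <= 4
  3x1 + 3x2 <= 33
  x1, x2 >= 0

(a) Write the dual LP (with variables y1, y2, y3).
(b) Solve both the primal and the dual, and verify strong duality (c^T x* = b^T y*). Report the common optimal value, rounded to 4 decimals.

The standard primal-dual pair for 'max c^T x s.t. A x <= b, x >= 0' is:
  Dual:  min b^T y  s.t.  A^T y >= c,  y >= 0.

So the dual LP is:
  minimize  8y1 + 4y2 + 33y3
  subject to:
    y1 + 3y3 >= 3
    y2 + 3y3 >= 2
    y1, y2, y3 >= 0

Solving the primal: x* = (8, 3).
  primal value c^T x* = 30.
Solving the dual: y* = (1, 0, 0.6667).
  dual value b^T y* = 30.
Strong duality: c^T x* = b^T y*. Confirmed.

30


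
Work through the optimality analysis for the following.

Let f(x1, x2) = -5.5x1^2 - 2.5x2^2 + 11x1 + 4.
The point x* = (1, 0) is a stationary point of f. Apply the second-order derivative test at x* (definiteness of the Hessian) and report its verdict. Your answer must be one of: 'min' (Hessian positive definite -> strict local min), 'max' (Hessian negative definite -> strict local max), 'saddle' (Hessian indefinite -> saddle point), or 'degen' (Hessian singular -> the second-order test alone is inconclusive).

Compute the Hessian H = grad^2 f:
  H = [[-11, 0], [0, -5]]
Verify stationarity: grad f(x*) = H x* + g = (0, 0).
Eigenvalues of H: -11, -5.
Both eigenvalues < 0, so H is negative definite -> x* is a strict local max.

max


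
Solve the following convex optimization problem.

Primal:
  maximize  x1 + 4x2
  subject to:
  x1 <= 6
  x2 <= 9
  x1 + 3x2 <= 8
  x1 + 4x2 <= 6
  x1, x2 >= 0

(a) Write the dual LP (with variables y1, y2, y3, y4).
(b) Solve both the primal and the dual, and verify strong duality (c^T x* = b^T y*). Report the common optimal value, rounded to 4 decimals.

The standard primal-dual pair for 'max c^T x s.t. A x <= b, x >= 0' is:
  Dual:  min b^T y  s.t.  A^T y >= c,  y >= 0.

So the dual LP is:
  minimize  6y1 + 9y2 + 8y3 + 6y4
  subject to:
    y1 + y3 + y4 >= 1
    y2 + 3y3 + 4y4 >= 4
    y1, y2, y3, y4 >= 0

Solving the primal: x* = (6, 0).
  primal value c^T x* = 6.
Solving the dual: y* = (0, 0, 0, 1).
  dual value b^T y* = 6.
Strong duality: c^T x* = b^T y*. Confirmed.

6


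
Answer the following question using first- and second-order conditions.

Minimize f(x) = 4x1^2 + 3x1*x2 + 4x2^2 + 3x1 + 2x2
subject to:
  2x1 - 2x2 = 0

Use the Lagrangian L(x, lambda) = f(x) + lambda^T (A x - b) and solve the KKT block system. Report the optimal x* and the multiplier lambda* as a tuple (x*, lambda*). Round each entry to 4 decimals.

Form the Lagrangian:
  L(x, lambda) = (1/2) x^T Q x + c^T x + lambda^T (A x - b)
Stationarity (grad_x L = 0): Q x + c + A^T lambda = 0.
Primal feasibility: A x = b.

This gives the KKT block system:
  [ Q   A^T ] [ x     ]   [-c ]
  [ A    0  ] [ lambda ] = [ b ]

Solving the linear system:
  x*      = (-0.2273, -0.2273)
  lambda* = (-0.25)
  f(x*)   = -0.5682

x* = (-0.2273, -0.2273), lambda* = (-0.25)


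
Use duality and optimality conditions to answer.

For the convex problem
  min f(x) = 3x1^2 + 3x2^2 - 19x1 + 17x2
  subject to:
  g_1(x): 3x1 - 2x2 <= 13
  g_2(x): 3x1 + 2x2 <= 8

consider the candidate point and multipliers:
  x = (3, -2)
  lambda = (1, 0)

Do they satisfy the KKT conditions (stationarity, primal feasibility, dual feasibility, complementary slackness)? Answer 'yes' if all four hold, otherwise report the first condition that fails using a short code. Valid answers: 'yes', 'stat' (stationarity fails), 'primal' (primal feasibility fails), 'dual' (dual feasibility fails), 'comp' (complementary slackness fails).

Gradient of f: grad f(x) = Q x + c = (-1, 5)
Constraint values g_i(x) = a_i^T x - b_i:
  g_1((3, -2)) = 0
  g_2((3, -2)) = -3
Stationarity residual: grad f(x) + sum_i lambda_i a_i = (2, 3)
  -> stationarity FAILS
Primal feasibility (all g_i <= 0): OK
Dual feasibility (all lambda_i >= 0): OK
Complementary slackness (lambda_i * g_i(x) = 0 for all i): OK

Verdict: the first failing condition is stationarity -> stat.

stat


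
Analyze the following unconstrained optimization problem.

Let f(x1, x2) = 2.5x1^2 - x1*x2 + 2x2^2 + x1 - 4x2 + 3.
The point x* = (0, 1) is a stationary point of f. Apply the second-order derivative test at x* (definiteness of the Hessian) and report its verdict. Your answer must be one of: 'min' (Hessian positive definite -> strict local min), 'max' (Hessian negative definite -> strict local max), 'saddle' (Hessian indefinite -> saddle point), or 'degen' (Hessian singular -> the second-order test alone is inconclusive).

Compute the Hessian H = grad^2 f:
  H = [[5, -1], [-1, 4]]
Verify stationarity: grad f(x*) = H x* + g = (0, 0).
Eigenvalues of H: 3.382, 5.618.
Both eigenvalues > 0, so H is positive definite -> x* is a strict local min.

min


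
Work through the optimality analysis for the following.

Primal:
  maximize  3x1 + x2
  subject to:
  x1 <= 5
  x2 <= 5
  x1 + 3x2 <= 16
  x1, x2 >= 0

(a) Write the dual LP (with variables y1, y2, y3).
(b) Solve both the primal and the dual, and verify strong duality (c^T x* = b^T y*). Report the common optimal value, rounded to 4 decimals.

The standard primal-dual pair for 'max c^T x s.t. A x <= b, x >= 0' is:
  Dual:  min b^T y  s.t.  A^T y >= c,  y >= 0.

So the dual LP is:
  minimize  5y1 + 5y2 + 16y3
  subject to:
    y1 + y3 >= 3
    y2 + 3y3 >= 1
    y1, y2, y3 >= 0

Solving the primal: x* = (5, 3.6667).
  primal value c^T x* = 18.6667.
Solving the dual: y* = (2.6667, 0, 0.3333).
  dual value b^T y* = 18.6667.
Strong duality: c^T x* = b^T y*. Confirmed.

18.6667


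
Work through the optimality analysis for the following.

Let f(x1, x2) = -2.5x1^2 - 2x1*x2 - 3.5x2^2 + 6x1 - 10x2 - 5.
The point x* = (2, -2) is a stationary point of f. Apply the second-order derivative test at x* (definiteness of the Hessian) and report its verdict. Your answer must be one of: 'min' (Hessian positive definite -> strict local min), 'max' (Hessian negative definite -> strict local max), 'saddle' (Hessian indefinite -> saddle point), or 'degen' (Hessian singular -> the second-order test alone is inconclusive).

Compute the Hessian H = grad^2 f:
  H = [[-5, -2], [-2, -7]]
Verify stationarity: grad f(x*) = H x* + g = (0, 0).
Eigenvalues of H: -8.2361, -3.7639.
Both eigenvalues < 0, so H is negative definite -> x* is a strict local max.

max


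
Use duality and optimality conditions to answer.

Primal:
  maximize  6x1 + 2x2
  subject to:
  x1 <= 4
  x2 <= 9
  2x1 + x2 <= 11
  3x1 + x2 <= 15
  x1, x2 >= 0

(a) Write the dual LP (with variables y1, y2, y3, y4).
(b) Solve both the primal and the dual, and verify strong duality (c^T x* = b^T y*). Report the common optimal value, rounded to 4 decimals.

The standard primal-dual pair for 'max c^T x s.t. A x <= b, x >= 0' is:
  Dual:  min b^T y  s.t.  A^T y >= c,  y >= 0.

So the dual LP is:
  minimize  4y1 + 9y2 + 11y3 + 15y4
  subject to:
    y1 + 2y3 + 3y4 >= 6
    y2 + y3 + y4 >= 2
    y1, y2, y3, y4 >= 0

Solving the primal: x* = (4, 3).
  primal value c^T x* = 30.
Solving the dual: y* = (0, 0, 0, 2).
  dual value b^T y* = 30.
Strong duality: c^T x* = b^T y*. Confirmed.

30


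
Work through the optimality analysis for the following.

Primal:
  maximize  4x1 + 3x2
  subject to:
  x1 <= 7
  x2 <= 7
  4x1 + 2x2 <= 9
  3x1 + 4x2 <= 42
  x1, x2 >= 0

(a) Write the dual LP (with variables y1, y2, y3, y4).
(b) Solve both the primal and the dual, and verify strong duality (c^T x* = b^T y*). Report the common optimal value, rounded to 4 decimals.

The standard primal-dual pair for 'max c^T x s.t. A x <= b, x >= 0' is:
  Dual:  min b^T y  s.t.  A^T y >= c,  y >= 0.

So the dual LP is:
  minimize  7y1 + 7y2 + 9y3 + 42y4
  subject to:
    y1 + 4y3 + 3y4 >= 4
    y2 + 2y3 + 4y4 >= 3
    y1, y2, y3, y4 >= 0

Solving the primal: x* = (0, 4.5).
  primal value c^T x* = 13.5.
Solving the dual: y* = (0, 0, 1.5, 0).
  dual value b^T y* = 13.5.
Strong duality: c^T x* = b^T y*. Confirmed.

13.5


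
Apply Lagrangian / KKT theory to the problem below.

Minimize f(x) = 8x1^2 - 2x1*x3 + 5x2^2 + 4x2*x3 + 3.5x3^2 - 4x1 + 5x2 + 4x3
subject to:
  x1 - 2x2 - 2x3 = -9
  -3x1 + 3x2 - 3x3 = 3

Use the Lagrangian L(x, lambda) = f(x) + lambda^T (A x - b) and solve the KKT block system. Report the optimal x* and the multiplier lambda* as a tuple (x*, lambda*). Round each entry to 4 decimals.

Form the Lagrangian:
  L(x, lambda) = (1/2) x^T Q x + c^T x + lambda^T (A x - b)
Stationarity (grad_x L = 0): Q x + c + A^T lambda = 0.
Primal feasibility: A x = b.

This gives the KKT block system:
  [ Q   A^T ] [ x     ]   [-c ]
  [ A    0  ] [ lambda ] = [ b ]

Solving the linear system:
  x*      = (-0.7101, 2.2174, 1.9275)
  lambda* = (15.6667, -1.1836)
  f(x*)   = 83.0942

x* = (-0.7101, 2.2174, 1.9275), lambda* = (15.6667, -1.1836)


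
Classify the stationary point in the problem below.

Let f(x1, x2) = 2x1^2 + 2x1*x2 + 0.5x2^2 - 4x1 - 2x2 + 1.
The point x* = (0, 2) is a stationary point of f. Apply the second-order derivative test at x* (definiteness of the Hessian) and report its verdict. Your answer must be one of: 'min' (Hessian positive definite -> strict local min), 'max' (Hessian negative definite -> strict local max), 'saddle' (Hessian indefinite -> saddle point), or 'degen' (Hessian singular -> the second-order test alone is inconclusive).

Compute the Hessian H = grad^2 f:
  H = [[4, 2], [2, 1]]
Verify stationarity: grad f(x*) = H x* + g = (0, 0).
Eigenvalues of H: 0, 5.
H has a zero eigenvalue (singular; positive semidefinite but not definite), so H is neither positive definite, negative definite, nor indefinite. The second-order test alone is inconclusive -> degen.
(Indeed, f is constant along the null direction of H through x*, so x* is not a strict local extremum.)

degen


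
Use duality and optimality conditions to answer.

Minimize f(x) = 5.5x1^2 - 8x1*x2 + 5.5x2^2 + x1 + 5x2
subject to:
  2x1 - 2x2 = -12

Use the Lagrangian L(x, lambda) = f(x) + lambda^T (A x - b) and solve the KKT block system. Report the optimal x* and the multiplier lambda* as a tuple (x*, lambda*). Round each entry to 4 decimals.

Form the Lagrangian:
  L(x, lambda) = (1/2) x^T Q x + c^T x + lambda^T (A x - b)
Stationarity (grad_x L = 0): Q x + c + A^T lambda = 0.
Primal feasibility: A x = b.

This gives the KKT block system:
  [ Q   A^T ] [ x     ]   [-c ]
  [ A    0  ] [ lambda ] = [ b ]

Solving the linear system:
  x*      = (-4, 2)
  lambda* = (29.5)
  f(x*)   = 180

x* = (-4, 2), lambda* = (29.5)


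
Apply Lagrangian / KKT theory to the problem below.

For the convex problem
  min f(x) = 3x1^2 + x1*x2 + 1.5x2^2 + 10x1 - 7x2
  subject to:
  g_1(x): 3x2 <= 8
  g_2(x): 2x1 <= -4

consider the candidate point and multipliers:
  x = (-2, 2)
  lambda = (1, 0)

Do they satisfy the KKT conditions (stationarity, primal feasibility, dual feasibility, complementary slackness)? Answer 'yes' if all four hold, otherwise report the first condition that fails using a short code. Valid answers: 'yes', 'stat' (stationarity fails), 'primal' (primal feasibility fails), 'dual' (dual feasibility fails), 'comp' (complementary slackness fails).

Gradient of f: grad f(x) = Q x + c = (0, -3)
Constraint values g_i(x) = a_i^T x - b_i:
  g_1((-2, 2)) = -2
  g_2((-2, 2)) = 0
Stationarity residual: grad f(x) + sum_i lambda_i a_i = (0, 0)
  -> stationarity OK
Primal feasibility (all g_i <= 0): OK
Dual feasibility (all lambda_i >= 0): OK
Complementary slackness (lambda_i * g_i(x) = 0 for all i): FAILS

Verdict: the first failing condition is complementary_slackness -> comp.

comp


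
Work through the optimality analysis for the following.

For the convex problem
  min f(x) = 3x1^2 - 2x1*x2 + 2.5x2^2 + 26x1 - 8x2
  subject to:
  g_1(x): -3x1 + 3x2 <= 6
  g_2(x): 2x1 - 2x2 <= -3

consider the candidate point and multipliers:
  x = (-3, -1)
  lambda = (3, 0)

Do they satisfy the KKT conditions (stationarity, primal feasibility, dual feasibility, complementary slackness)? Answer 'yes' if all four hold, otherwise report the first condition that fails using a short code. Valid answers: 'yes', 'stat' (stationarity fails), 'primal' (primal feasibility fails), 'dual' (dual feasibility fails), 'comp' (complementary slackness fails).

Gradient of f: grad f(x) = Q x + c = (10, -7)
Constraint values g_i(x) = a_i^T x - b_i:
  g_1((-3, -1)) = 0
  g_2((-3, -1)) = -1
Stationarity residual: grad f(x) + sum_i lambda_i a_i = (1, 2)
  -> stationarity FAILS
Primal feasibility (all g_i <= 0): OK
Dual feasibility (all lambda_i >= 0): OK
Complementary slackness (lambda_i * g_i(x) = 0 for all i): OK

Verdict: the first failing condition is stationarity -> stat.

stat


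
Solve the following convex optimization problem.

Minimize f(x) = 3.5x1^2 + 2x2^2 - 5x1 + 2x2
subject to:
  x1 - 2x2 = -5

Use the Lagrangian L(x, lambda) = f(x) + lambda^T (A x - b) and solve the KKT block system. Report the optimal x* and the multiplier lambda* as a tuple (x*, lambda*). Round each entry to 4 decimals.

Form the Lagrangian:
  L(x, lambda) = (1/2) x^T Q x + c^T x + lambda^T (A x - b)
Stationarity (grad_x L = 0): Q x + c + A^T lambda = 0.
Primal feasibility: A x = b.

This gives the KKT block system:
  [ Q   A^T ] [ x     ]   [-c ]
  [ A    0  ] [ lambda ] = [ b ]

Solving the linear system:
  x*      = (-0.125, 2.4375)
  lambda* = (5.875)
  f(x*)   = 17.4375

x* = (-0.125, 2.4375), lambda* = (5.875)


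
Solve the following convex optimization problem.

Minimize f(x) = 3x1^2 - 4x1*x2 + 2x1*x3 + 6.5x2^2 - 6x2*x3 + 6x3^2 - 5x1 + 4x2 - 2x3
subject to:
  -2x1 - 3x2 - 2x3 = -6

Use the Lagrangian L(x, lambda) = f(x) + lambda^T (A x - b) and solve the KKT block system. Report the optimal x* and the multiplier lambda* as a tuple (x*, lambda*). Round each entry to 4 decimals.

Form the Lagrangian:
  L(x, lambda) = (1/2) x^T Q x + c^T x + lambda^T (A x - b)
Stationarity (grad_x L = 0): Q x + c + A^T lambda = 0.
Primal feasibility: A x = b.

This gives the KKT block system:
  [ Q   A^T ] [ x     ]   [-c ]
  [ A    0  ] [ lambda ] = [ b ]

Solving the linear system:
  x*      = (1.5468, 0.6673, 0.4522)
  lambda* = (1.2581)
  f(x*)   = 0.7897

x* = (1.5468, 0.6673, 0.4522), lambda* = (1.2581)


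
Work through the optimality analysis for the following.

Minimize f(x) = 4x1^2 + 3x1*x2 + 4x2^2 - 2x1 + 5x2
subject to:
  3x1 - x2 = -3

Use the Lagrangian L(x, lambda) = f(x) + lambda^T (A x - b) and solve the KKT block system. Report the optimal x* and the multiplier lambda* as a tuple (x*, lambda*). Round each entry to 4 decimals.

Form the Lagrangian:
  L(x, lambda) = (1/2) x^T Q x + c^T x + lambda^T (A x - b)
Stationarity (grad_x L = 0): Q x + c + A^T lambda = 0.
Primal feasibility: A x = b.

This gives the KKT block system:
  [ Q   A^T ] [ x     ]   [-c ]
  [ A    0  ] [ lambda ] = [ b ]

Solving the linear system:
  x*      = (-0.9592, 0.1224)
  lambda* = (3.102)
  f(x*)   = 5.9184

x* = (-0.9592, 0.1224), lambda* = (3.102)


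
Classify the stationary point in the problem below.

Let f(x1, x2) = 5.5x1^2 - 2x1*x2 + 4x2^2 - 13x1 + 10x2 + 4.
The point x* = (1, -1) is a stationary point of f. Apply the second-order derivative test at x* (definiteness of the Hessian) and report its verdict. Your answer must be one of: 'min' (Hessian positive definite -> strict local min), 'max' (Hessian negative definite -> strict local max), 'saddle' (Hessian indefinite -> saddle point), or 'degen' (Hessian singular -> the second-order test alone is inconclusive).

Compute the Hessian H = grad^2 f:
  H = [[11, -2], [-2, 8]]
Verify stationarity: grad f(x*) = H x* + g = (0, 0).
Eigenvalues of H: 7, 12.
Both eigenvalues > 0, so H is positive definite -> x* is a strict local min.

min


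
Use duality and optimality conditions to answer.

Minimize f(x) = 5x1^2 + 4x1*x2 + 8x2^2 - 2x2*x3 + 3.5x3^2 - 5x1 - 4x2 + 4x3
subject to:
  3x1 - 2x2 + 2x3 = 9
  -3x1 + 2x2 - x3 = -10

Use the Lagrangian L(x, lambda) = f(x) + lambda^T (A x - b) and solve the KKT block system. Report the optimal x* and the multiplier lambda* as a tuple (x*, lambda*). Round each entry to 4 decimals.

Form the Lagrangian:
  L(x, lambda) = (1/2) x^T Q x + c^T x + lambda^T (A x - b)
Stationarity (grad_x L = 0): Q x + c + A^T lambda = 0.
Primal feasibility: A x = b.

This gives the KKT block system:
  [ Q   A^T ] [ x     ]   [-c ]
  [ A    0  ] [ lambda ] = [ b ]

Solving the linear system:
  x*      = (2.7931, -1.3103, -1)
  lambda* = (6.2759, 12.1724)
  f(x*)   = 26.2586

x* = (2.7931, -1.3103, -1), lambda* = (6.2759, 12.1724)


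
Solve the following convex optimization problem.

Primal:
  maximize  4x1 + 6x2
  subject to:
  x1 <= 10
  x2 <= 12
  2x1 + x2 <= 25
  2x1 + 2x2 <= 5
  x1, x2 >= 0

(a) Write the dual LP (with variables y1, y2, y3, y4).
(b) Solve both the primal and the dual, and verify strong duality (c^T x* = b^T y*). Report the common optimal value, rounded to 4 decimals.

The standard primal-dual pair for 'max c^T x s.t. A x <= b, x >= 0' is:
  Dual:  min b^T y  s.t.  A^T y >= c,  y >= 0.

So the dual LP is:
  minimize  10y1 + 12y2 + 25y3 + 5y4
  subject to:
    y1 + 2y3 + 2y4 >= 4
    y2 + y3 + 2y4 >= 6
    y1, y2, y3, y4 >= 0

Solving the primal: x* = (0, 2.5).
  primal value c^T x* = 15.
Solving the dual: y* = (0, 0, 0, 3).
  dual value b^T y* = 15.
Strong duality: c^T x* = b^T y*. Confirmed.

15


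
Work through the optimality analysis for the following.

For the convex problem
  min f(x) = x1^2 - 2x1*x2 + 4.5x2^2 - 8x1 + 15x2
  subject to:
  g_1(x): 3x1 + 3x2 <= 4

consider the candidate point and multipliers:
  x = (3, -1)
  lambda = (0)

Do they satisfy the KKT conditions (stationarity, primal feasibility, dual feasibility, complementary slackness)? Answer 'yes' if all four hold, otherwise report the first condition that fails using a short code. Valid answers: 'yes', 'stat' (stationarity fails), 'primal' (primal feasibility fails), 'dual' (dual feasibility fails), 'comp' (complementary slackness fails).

Gradient of f: grad f(x) = Q x + c = (0, 0)
Constraint values g_i(x) = a_i^T x - b_i:
  g_1((3, -1)) = 2
Stationarity residual: grad f(x) + sum_i lambda_i a_i = (0, 0)
  -> stationarity OK
Primal feasibility (all g_i <= 0): FAILS
Dual feasibility (all lambda_i >= 0): OK
Complementary slackness (lambda_i * g_i(x) = 0 for all i): OK

Verdict: the first failing condition is primal_feasibility -> primal.

primal


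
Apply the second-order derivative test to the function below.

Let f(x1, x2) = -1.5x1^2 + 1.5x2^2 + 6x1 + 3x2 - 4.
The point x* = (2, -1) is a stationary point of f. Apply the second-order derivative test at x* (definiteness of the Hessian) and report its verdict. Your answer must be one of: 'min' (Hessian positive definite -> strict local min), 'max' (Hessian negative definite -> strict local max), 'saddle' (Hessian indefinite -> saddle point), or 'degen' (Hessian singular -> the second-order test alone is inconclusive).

Compute the Hessian H = grad^2 f:
  H = [[-3, 0], [0, 3]]
Verify stationarity: grad f(x*) = H x* + g = (0, 0).
Eigenvalues of H: -3, 3.
Eigenvalues have mixed signs, so H is indefinite -> x* is a saddle point.

saddle


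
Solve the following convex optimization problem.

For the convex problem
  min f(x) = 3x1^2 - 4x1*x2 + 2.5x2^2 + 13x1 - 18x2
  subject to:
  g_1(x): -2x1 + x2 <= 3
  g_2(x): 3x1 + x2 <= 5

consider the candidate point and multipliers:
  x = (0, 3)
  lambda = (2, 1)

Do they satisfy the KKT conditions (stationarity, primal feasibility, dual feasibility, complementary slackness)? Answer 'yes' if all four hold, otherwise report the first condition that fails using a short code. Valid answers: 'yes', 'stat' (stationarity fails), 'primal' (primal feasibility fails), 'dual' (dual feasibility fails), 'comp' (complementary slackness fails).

Gradient of f: grad f(x) = Q x + c = (1, -3)
Constraint values g_i(x) = a_i^T x - b_i:
  g_1((0, 3)) = 0
  g_2((0, 3)) = -2
Stationarity residual: grad f(x) + sum_i lambda_i a_i = (0, 0)
  -> stationarity OK
Primal feasibility (all g_i <= 0): OK
Dual feasibility (all lambda_i >= 0): OK
Complementary slackness (lambda_i * g_i(x) = 0 for all i): FAILS

Verdict: the first failing condition is complementary_slackness -> comp.

comp
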